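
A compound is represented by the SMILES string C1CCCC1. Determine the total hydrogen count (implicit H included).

10

Walk through each heavy atom and fill implicit hydrogens from standard valence (C 4, N 3, O 2, S 2, halogen 1):
  atom 1: C, bond orders sum to 2 (valence 4) → 2 H
  atom 2: C, bond orders sum to 2 (valence 4) → 2 H
  atom 3: C, bond orders sum to 2 (valence 4) → 2 H
  atom 4: C, bond orders sum to 2 (valence 4) → 2 H
  atom 5: C, bond orders sum to 2 (valence 4) → 2 H
Total hydrogens: 10.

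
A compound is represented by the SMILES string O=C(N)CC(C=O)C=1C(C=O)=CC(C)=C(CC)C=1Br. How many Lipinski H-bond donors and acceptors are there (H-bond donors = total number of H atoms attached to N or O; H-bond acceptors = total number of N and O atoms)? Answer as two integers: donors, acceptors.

2, 4

Donors: find every N or O and count the H atoms it carries.
  atom 1 (O): bond orders sum to 2 → 0 H
  atom 3 (N): bond orders sum to 1 → 2 H
  atom 7 (O): bond orders sum to 2 → 0 H
  atom 11 (O): bond orders sum to 2 → 0 H
Lipinski HBD = 2.
Acceptors: N atoms = 1, O atoms = 3 → HBA = 4.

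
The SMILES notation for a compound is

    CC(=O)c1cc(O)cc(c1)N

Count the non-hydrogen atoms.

Every atom symbol written in the SMILES (organic subset) is one heavy atom; implicit H are not written.
Heavy atoms by element → C:8, N:1, O:2.
Total: 11.

11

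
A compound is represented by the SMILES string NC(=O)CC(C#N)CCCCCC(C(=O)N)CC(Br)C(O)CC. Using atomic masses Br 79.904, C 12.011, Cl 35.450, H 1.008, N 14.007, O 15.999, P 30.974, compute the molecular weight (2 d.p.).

390.32 g/mol

First, the molecular formula is C16H28BrN3O3 (counting implicit H from valence).
  Br: 1 × 79.904 = 79.904
  C: 16 × 12.011 = 192.176
  H: 28 × 1.008 = 28.224
  N: 3 × 14.007 = 42.021
  O: 3 × 15.999 = 47.997
Sum: 1×79.904 + 16×12.011 + 28×1.008 + 3×14.007 + 3×15.999 = 390.322 → 390.32 g/mol.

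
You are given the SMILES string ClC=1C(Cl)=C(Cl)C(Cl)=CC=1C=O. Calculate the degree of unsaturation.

5

Molecular formula: C7H2Cl4O.
DoU = (2C + 2 + N − H − X) / 2, where X is the halogen count and O/S are ignored.
    = (2·7 + 2 + 0 − 2 − 4) / 2 = 10 / 2 = 5.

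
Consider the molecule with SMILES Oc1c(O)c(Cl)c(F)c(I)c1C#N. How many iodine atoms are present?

Scan the SMILES for I atoms (remember two-letter symbols like Cl and Br are single atoms).
Iodine count: 1.

1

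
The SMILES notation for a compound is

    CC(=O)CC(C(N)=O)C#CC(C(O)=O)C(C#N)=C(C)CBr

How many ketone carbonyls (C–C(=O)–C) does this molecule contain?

The ketone motif appears at heavy-atom position 2 in the SMILES.
Other groups present: 1 alkene, 1 alkyne, 1 amide, 1 carboxylic acid, 1 nitrile.
Ketone count: 1.

1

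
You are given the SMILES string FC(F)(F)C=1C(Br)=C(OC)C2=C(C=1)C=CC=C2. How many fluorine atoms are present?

3

Scan the SMILES for F atoms (remember two-letter symbols like Cl and Br are single atoms).
Fluorine count: 3.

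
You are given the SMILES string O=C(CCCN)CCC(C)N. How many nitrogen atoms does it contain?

2

Scan the SMILES for N atoms (remember two-letter symbols like Cl and Br are single atoms).
Nitrogen count: 2.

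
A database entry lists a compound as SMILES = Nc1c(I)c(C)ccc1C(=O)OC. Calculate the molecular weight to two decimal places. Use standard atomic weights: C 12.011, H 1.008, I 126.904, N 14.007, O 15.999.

First, the molecular formula is C9H10INO2 (counting implicit H from valence).
  C: 9 × 12.011 = 108.099
  H: 10 × 1.008 = 10.080
  I: 1 × 126.904 = 126.904
  N: 1 × 14.007 = 14.007
  O: 2 × 15.999 = 31.998
Sum: 9×12.011 + 10×1.008 + 1×126.904 + 1×14.007 + 2×15.999 = 291.088 → 291.09 g/mol.

291.09 g/mol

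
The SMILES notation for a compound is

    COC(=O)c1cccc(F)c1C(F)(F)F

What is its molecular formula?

C9H6F4O2

Walk through each heavy atom and fill implicit hydrogens from standard valence (C 4, N 3, O 2, S 2, halogen 1); for lowercase aromatic atoms, an aromatic c carries 1 H when it has two neighbours and 0 H with three, and aromatic n carries 0 H:
  atom 1: C, bond orders sum to 1 (valence 4) → 3 H
  atom 2: O, bond orders sum to 2 (valence 2) → 0 H
  atom 3: C, bond orders sum to 4 (valence 4) → 0 H
  atom 4: O, bond orders sum to 2 (valence 2) → 0 H
  atom 5: aromatic c, 3 neighbours → 0 H
  atom 6: aromatic c, 2 neighbours → 1 H
  atom 7: aromatic c, 2 neighbours → 1 H
  atom 8: aromatic c, 2 neighbours → 1 H
  atom 9: aromatic c, 3 neighbours → 0 H
  atom 10: F (halogen, monovalent) → 0 H
  atom 11: aromatic c, 3 neighbours → 0 H
  atom 12: C, bond orders sum to 4 (valence 4) → 0 H
  atom 13: F (halogen, monovalent) → 0 H
  atom 14: F (halogen, monovalent) → 0 H
  atom 15: F (halogen, monovalent) → 0 H
Totals → C:9, H:6, F:4, O:2.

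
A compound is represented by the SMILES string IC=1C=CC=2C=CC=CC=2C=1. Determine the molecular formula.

Walk through each heavy atom and fill implicit hydrogens from standard valence (C 4, N 3, O 2, S 2, halogen 1):
  atom 1: I (halogen, monovalent) → 0 H
  atom 2: C, bond orders sum to 4 (valence 4) → 0 H
  atom 3: C, bond orders sum to 3 (valence 4) → 1 H
  atom 4: C, bond orders sum to 3 (valence 4) → 1 H
  atom 5: C, bond orders sum to 4 (valence 4) → 0 H
  atom 6: C, bond orders sum to 3 (valence 4) → 1 H
  atom 7: C, bond orders sum to 3 (valence 4) → 1 H
  atom 8: C, bond orders sum to 3 (valence 4) → 1 H
  atom 9: C, bond orders sum to 3 (valence 4) → 1 H
  atom 10: C, bond orders sum to 4 (valence 4) → 0 H
  atom 11: C, bond orders sum to 3 (valence 4) → 1 H
Totals → C:10, H:7, I:1.
In Hill order: C10H7I.

C10H7I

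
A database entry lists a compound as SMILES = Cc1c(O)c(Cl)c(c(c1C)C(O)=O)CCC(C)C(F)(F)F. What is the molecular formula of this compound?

C14H16ClF3O3

Walk through each heavy atom and fill implicit hydrogens from standard valence (C 4, N 3, O 2, S 2, halogen 1); for lowercase aromatic atoms, an aromatic c carries 1 H when it has two neighbours and 0 H with three, and aromatic n carries 0 H:
  atom 1: C, bond orders sum to 1 (valence 4) → 3 H
  atom 2: aromatic c, 3 neighbours → 0 H
  atom 3: aromatic c, 3 neighbours → 0 H
  atom 4: O, bond orders sum to 1 (valence 2) → 1 H
  atom 5: aromatic c, 3 neighbours → 0 H
  atom 6: Cl (halogen, monovalent) → 0 H
  atom 7: aromatic c, 3 neighbours → 0 H
  atom 8: aromatic c, 3 neighbours → 0 H
  atom 9: aromatic c, 3 neighbours → 0 H
  atom 10: C, bond orders sum to 1 (valence 4) → 3 H
  atom 11: C, bond orders sum to 4 (valence 4) → 0 H
  atom 12: O, bond orders sum to 1 (valence 2) → 1 H
  atom 13: O, bond orders sum to 2 (valence 2) → 0 H
  atom 14: C, bond orders sum to 2 (valence 4) → 2 H
  atom 15: C, bond orders sum to 2 (valence 4) → 2 H
  atom 16: C, bond orders sum to 3 (valence 4) → 1 H
  atom 17: C, bond orders sum to 1 (valence 4) → 3 H
  atom 18: C, bond orders sum to 4 (valence 4) → 0 H
  atom 19: F (halogen, monovalent) → 0 H
  atom 20: F (halogen, monovalent) → 0 H
  atom 21: F (halogen, monovalent) → 0 H
Totals → C:14, H:16, Cl:1, F:3, O:3.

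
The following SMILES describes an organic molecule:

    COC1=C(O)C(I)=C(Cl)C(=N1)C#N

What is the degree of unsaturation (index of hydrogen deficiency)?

Degree of unsaturation = (number of rings) + (number of π bonds).
Ring closures in the SMILES: 1.
π bonds: 3 double bonds (each 1 DoU), 1 triple bond (each 2 DoU) → 5 DoU from unsaturation.
Total DoU = 1 + 5 = 6.

6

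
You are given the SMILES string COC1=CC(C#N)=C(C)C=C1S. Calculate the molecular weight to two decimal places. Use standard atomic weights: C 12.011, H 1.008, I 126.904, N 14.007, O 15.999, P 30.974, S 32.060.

179.24 g/mol

First, the molecular formula is C9H9NOS (counting implicit H from valence).
  C: 9 × 12.011 = 108.099
  H: 9 × 1.008 = 9.072
  N: 1 × 14.007 = 14.007
  O: 1 × 15.999 = 15.999
  S: 1 × 32.060 = 32.060
Sum: 9×12.011 + 9×1.008 + 1×14.007 + 1×15.999 + 1×32.060 = 179.237 → 179.24 g/mol.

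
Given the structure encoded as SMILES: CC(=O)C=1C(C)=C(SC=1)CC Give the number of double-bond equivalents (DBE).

Degree of unsaturation = (number of rings) + (number of π bonds).
Ring closures in the SMILES: 1.
π bonds: 3 double bonds (each 1 DoU) → 3 DoU from unsaturation.
Total DoU = 1 + 3 = 4.

4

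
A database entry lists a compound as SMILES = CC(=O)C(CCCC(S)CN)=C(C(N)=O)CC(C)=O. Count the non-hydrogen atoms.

19

Every atom symbol written in the SMILES (organic subset) is one heavy atom; implicit H are not written.
Heavy atoms by element → C:13, N:2, O:3, S:1.
Total: 19.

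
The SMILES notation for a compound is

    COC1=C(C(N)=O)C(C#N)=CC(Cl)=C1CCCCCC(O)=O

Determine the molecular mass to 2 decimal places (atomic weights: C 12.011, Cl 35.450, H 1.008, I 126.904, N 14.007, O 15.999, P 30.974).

324.76 g/mol

First, the molecular formula is C15H17ClN2O4 (counting implicit H from valence).
  C: 15 × 12.011 = 180.165
  Cl: 1 × 35.450 = 35.450
  H: 17 × 1.008 = 17.136
  N: 2 × 14.007 = 28.014
  O: 4 × 15.999 = 63.996
Sum: 15×12.011 + 1×35.450 + 17×1.008 + 2×14.007 + 4×15.999 = 324.761 → 324.76 g/mol.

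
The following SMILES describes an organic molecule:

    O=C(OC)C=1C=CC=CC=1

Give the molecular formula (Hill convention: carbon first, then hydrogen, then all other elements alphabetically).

C8H8O2

Walk through each heavy atom and fill implicit hydrogens from standard valence (C 4, N 3, O 2, S 2, halogen 1):
  atom 1: O, bond orders sum to 2 (valence 2) → 0 H
  atom 2: C, bond orders sum to 4 (valence 4) → 0 H
  atom 3: O, bond orders sum to 2 (valence 2) → 0 H
  atom 4: C, bond orders sum to 1 (valence 4) → 3 H
  atom 5: C, bond orders sum to 4 (valence 4) → 0 H
  atom 6: C, bond orders sum to 3 (valence 4) → 1 H
  atom 7: C, bond orders sum to 3 (valence 4) → 1 H
  atom 8: C, bond orders sum to 3 (valence 4) → 1 H
  atom 9: C, bond orders sum to 3 (valence 4) → 1 H
  atom 10: C, bond orders sum to 3 (valence 4) → 1 H
Totals → C:8, H:8, O:2.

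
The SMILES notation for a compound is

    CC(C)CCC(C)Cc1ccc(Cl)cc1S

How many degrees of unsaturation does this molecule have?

Molecular formula: C14H21ClS.
DoU = (2C + 2 + N − H − X) / 2, where X is the halogen count and O/S are ignored.
    = (2·14 + 2 + 0 − 21 − 1) / 2 = 8 / 2 = 4.

4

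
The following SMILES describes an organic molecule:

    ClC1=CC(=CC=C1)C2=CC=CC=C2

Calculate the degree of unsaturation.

Degree of unsaturation = (number of rings) + (number of π bonds).
Ring closures in the SMILES: 2.
π bonds: 6 double bonds (each 1 DoU) → 6 DoU from unsaturation.
Total DoU = 2 + 6 = 8.

8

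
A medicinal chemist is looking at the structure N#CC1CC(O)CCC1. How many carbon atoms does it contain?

Count every carbon token in the SMILES (each C, including those in ring-closure positions and inside branches).
Carbon count: 7.

7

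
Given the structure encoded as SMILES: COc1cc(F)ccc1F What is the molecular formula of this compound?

C7H6F2O

Walk through each heavy atom and fill implicit hydrogens from standard valence (C 4, N 3, O 2, S 2, halogen 1); for lowercase aromatic atoms, an aromatic c carries 1 H when it has two neighbours and 0 H with three, and aromatic n carries 0 H:
  atom 1: C, bond orders sum to 1 (valence 4) → 3 H
  atom 2: O, bond orders sum to 2 (valence 2) → 0 H
  atom 3: aromatic c, 3 neighbours → 0 H
  atom 4: aromatic c, 2 neighbours → 1 H
  atom 5: aromatic c, 3 neighbours → 0 H
  atom 6: F (halogen, monovalent) → 0 H
  atom 7: aromatic c, 2 neighbours → 1 H
  atom 8: aromatic c, 2 neighbours → 1 H
  atom 9: aromatic c, 3 neighbours → 0 H
  atom 10: F (halogen, monovalent) → 0 H
Totals → C:7, H:6, F:2, O:1.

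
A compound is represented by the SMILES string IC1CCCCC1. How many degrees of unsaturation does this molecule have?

1

Molecular formula: C6H11I.
DoU = (2C + 2 + N − H − X) / 2, where X is the halogen count and O/S are ignored.
    = (2·6 + 2 + 0 − 11 − 1) / 2 = 2 / 2 = 1.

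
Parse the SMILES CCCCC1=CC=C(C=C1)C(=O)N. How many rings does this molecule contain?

1

In SMILES, each pair of matching ring-closure digits denotes one ring-closing bond; the number of such bonds equals the number of independent rings.
Ring-closure bonds here: 1.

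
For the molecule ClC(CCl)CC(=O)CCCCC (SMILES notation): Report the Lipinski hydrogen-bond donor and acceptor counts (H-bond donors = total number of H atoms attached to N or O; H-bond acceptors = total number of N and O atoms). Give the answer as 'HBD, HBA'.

0, 1

Donors: find every N or O and count the H atoms it carries.
  atom 7 (O): bond orders sum to 2 → 0 H
Lipinski HBD = 0.
Acceptors: N atoms = 0, O atoms = 1 → HBA = 1.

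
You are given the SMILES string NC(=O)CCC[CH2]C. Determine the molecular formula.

Walk through each heavy atom and fill implicit hydrogens from standard valence (C 4, N 3, O 2, S 2, halogen 1):
  atom 1: N, bond orders sum to 1 (valence 3) → 2 H
  atom 2: C, bond orders sum to 4 (valence 4) → 0 H
  atom 3: O, bond orders sum to 2 (valence 2) → 0 H
  atom 4: C, bond orders sum to 2 (valence 4) → 2 H
  atom 5: C, bond orders sum to 2 (valence 4) → 2 H
  atom 6: C, bond orders sum to 2 (valence 4) → 2 H
  atom 7: C with explicit H count 2
  atom 8: C, bond orders sum to 1 (valence 4) → 3 H
Totals → C:6, H:13, N:1, O:1.
In Hill order: C6H13NO.

C6H13NO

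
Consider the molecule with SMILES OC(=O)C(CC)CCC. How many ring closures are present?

In SMILES, each pair of matching ring-closure digits denotes one ring-closing bond; the number of such bonds equals the number of independent rings.
Ring-closure bonds here: 0.

0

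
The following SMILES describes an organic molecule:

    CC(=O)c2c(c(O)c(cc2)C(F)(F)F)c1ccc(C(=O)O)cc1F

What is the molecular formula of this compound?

C16H10F4O4

Walk through each heavy atom and fill implicit hydrogens from standard valence (C 4, N 3, O 2, S 2, halogen 1); for lowercase aromatic atoms, an aromatic c carries 1 H when it has two neighbours and 0 H with three, and aromatic n carries 0 H:
  atom 1: C, bond orders sum to 1 (valence 4) → 3 H
  atom 2: C, bond orders sum to 4 (valence 4) → 0 H
  atom 3: O, bond orders sum to 2 (valence 2) → 0 H
  atom 4: aromatic c, 3 neighbours → 0 H
  atom 5: aromatic c, 3 neighbours → 0 H
  atom 6: aromatic c, 3 neighbours → 0 H
  atom 7: O, bond orders sum to 1 (valence 2) → 1 H
  atom 8: aromatic c, 3 neighbours → 0 H
  atom 9: aromatic c, 2 neighbours → 1 H
  atom 10: aromatic c, 2 neighbours → 1 H
  atom 11: C, bond orders sum to 4 (valence 4) → 0 H
  atom 12: F (halogen, monovalent) → 0 H
  atom 13: F (halogen, monovalent) → 0 H
  atom 14: F (halogen, monovalent) → 0 H
  atom 15: aromatic c, 3 neighbours → 0 H
  atom 16: aromatic c, 2 neighbours → 1 H
  atom 17: aromatic c, 2 neighbours → 1 H
  atom 18: aromatic c, 3 neighbours → 0 H
  atom 19: C, bond orders sum to 4 (valence 4) → 0 H
  atom 20: O, bond orders sum to 2 (valence 2) → 0 H
  atom 21: O, bond orders sum to 1 (valence 2) → 1 H
  atom 22: aromatic c, 2 neighbours → 1 H
  atom 23: aromatic c, 3 neighbours → 0 H
  atom 24: F (halogen, monovalent) → 0 H
Totals → C:16, H:10, F:4, O:4.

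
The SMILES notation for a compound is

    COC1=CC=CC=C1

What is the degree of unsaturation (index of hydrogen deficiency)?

Degree of unsaturation = (number of rings) + (number of π bonds).
Ring closures in the SMILES: 1.
π bonds: 3 double bonds (each 1 DoU) → 3 DoU from unsaturation.
Total DoU = 1 + 3 = 4.

4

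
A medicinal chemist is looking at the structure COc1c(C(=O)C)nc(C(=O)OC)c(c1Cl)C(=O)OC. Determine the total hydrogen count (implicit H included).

12

Walk through each heavy atom and fill implicit hydrogens from standard valence (C 4, N 3, O 2, S 2, halogen 1); for lowercase aromatic atoms, an aromatic c carries 1 H when it has two neighbours and 0 H with three, and aromatic n carries 0 H:
  atom 1: C, bond orders sum to 1 (valence 4) → 3 H
  atom 2: O, bond orders sum to 2 (valence 2) → 0 H
  atom 3: aromatic c, 3 neighbours → 0 H
  atom 4: aromatic c, 3 neighbours → 0 H
  atom 5: C, bond orders sum to 4 (valence 4) → 0 H
  atom 6: O, bond orders sum to 2 (valence 2) → 0 H
  atom 7: C, bond orders sum to 1 (valence 4) → 3 H
  atom 8: aromatic n, 2 neighbours → 0 H
  atom 9: aromatic c, 3 neighbours → 0 H
  atom 10: C, bond orders sum to 4 (valence 4) → 0 H
  atom 11: O, bond orders sum to 2 (valence 2) → 0 H
  atom 12: O, bond orders sum to 2 (valence 2) → 0 H
  atom 13: C, bond orders sum to 1 (valence 4) → 3 H
  atom 14: aromatic c, 3 neighbours → 0 H
  atom 15: aromatic c, 3 neighbours → 0 H
  atom 16: Cl (halogen, monovalent) → 0 H
  atom 17: C, bond orders sum to 4 (valence 4) → 0 H
  atom 18: O, bond orders sum to 2 (valence 2) → 0 H
  atom 19: O, bond orders sum to 2 (valence 2) → 0 H
  atom 20: C, bond orders sum to 1 (valence 4) → 3 H
Total hydrogens: 12.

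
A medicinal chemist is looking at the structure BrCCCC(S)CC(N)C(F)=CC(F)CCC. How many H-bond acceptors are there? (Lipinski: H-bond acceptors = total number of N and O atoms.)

N atoms: 1; O atoms: 0.
Lipinski HBA = 1 + 0 = 1.

1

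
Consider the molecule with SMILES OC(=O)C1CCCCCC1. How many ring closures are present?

1

In SMILES, each pair of matching ring-closure digits denotes one ring-closing bond; the number of such bonds equals the number of independent rings.
Ring-closure bonds here: 1.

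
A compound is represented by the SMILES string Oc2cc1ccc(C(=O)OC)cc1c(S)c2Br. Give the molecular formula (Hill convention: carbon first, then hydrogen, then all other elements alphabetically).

Walk through each heavy atom and fill implicit hydrogens from standard valence (C 4, N 3, O 2, S 2, halogen 1); for lowercase aromatic atoms, an aromatic c carries 1 H when it has two neighbours and 0 H with three, and aromatic n carries 0 H:
  atom 1: O, bond orders sum to 1 (valence 2) → 1 H
  atom 2: aromatic c, 3 neighbours → 0 H
  atom 3: aromatic c, 2 neighbours → 1 H
  atom 4: aromatic c, 3 neighbours → 0 H
  atom 5: aromatic c, 2 neighbours → 1 H
  atom 6: aromatic c, 2 neighbours → 1 H
  atom 7: aromatic c, 3 neighbours → 0 H
  atom 8: C, bond orders sum to 4 (valence 4) → 0 H
  atom 9: O, bond orders sum to 2 (valence 2) → 0 H
  atom 10: O, bond orders sum to 2 (valence 2) → 0 H
  atom 11: C, bond orders sum to 1 (valence 4) → 3 H
  atom 12: aromatic c, 2 neighbours → 1 H
  atom 13: aromatic c, 3 neighbours → 0 H
  atom 14: aromatic c, 3 neighbours → 0 H
  atom 15: S, bond orders sum to 1 (valence 2) → 1 H
  atom 16: aromatic c, 3 neighbours → 0 H
  atom 17: Br (halogen, monovalent) → 0 H
Totals → C:12, H:9, Br:1, O:3, S:1.
In Hill order: C12H9BrO3S.

C12H9BrO3S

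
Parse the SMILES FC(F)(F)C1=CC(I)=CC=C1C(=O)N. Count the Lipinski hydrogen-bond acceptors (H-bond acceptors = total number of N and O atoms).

N atoms: 1; O atoms: 1.
Lipinski HBA = 1 + 1 = 2.

2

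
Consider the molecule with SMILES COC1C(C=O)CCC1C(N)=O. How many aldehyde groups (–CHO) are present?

The aldehyde motif appears at heavy-atom position 5 in the SMILES.
Other groups present: 1 amide, 1 ether.
Aldehyde count: 1.

1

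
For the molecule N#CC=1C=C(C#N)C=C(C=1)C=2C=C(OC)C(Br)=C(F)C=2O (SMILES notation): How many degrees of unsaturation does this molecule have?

12

Degree of unsaturation = (number of rings) + (number of π bonds).
Ring closures in the SMILES: 2.
π bonds: 6 double bonds (each 1 DoU), 2 triple bonds (each 2 DoU) → 10 DoU from unsaturation.
Total DoU = 2 + 10 = 12.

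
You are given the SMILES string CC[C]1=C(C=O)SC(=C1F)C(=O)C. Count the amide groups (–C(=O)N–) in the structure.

Scan the SMILES for the amide motif — none present.
Groups that are present: 1 aldehyde, 1 ketone.

0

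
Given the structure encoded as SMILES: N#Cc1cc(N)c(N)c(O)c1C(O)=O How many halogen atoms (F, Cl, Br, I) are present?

Scan the SMILES for the halogen motif — none present.
Groups that are present: 1 carboxylic acid, 1 hydroxyl, 1 nitrile, 2 primary amine.

0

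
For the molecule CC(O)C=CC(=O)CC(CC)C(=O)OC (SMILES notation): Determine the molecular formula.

Walk through each heavy atom and fill implicit hydrogens from standard valence (C 4, N 3, O 2, S 2, halogen 1):
  atom 1: C, bond orders sum to 1 (valence 4) → 3 H
  atom 2: C, bond orders sum to 3 (valence 4) → 1 H
  atom 3: O, bond orders sum to 1 (valence 2) → 1 H
  atom 4: C, bond orders sum to 3 (valence 4) → 1 H
  atom 5: C, bond orders sum to 3 (valence 4) → 1 H
  atom 6: C, bond orders sum to 4 (valence 4) → 0 H
  atom 7: O, bond orders sum to 2 (valence 2) → 0 H
  atom 8: C, bond orders sum to 2 (valence 4) → 2 H
  atom 9: C, bond orders sum to 3 (valence 4) → 1 H
  atom 10: C, bond orders sum to 2 (valence 4) → 2 H
  atom 11: C, bond orders sum to 1 (valence 4) → 3 H
  atom 12: C, bond orders sum to 4 (valence 4) → 0 H
  atom 13: O, bond orders sum to 2 (valence 2) → 0 H
  atom 14: O, bond orders sum to 2 (valence 2) → 0 H
  atom 15: C, bond orders sum to 1 (valence 4) → 3 H
Totals → C:11, H:18, O:4.
In Hill order: C11H18O4.

C11H18O4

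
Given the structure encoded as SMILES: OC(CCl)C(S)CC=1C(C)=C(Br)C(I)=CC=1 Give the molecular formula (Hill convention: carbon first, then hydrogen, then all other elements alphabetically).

C11H13BrClIOS

Walk through each heavy atom and fill implicit hydrogens from standard valence (C 4, N 3, O 2, S 2, halogen 1):
  atom 1: O, bond orders sum to 1 (valence 2) → 1 H
  atom 2: C, bond orders sum to 3 (valence 4) → 1 H
  atom 3: C, bond orders sum to 2 (valence 4) → 2 H
  atom 4: Cl (halogen, monovalent) → 0 H
  atom 5: C, bond orders sum to 3 (valence 4) → 1 H
  atom 6: S, bond orders sum to 1 (valence 2) → 1 H
  atom 7: C, bond orders sum to 2 (valence 4) → 2 H
  atom 8: C, bond orders sum to 4 (valence 4) → 0 H
  atom 9: C, bond orders sum to 4 (valence 4) → 0 H
  atom 10: C, bond orders sum to 1 (valence 4) → 3 H
  atom 11: C, bond orders sum to 4 (valence 4) → 0 H
  atom 12: Br (halogen, monovalent) → 0 H
  atom 13: C, bond orders sum to 4 (valence 4) → 0 H
  atom 14: I (halogen, monovalent) → 0 H
  atom 15: C, bond orders sum to 3 (valence 4) → 1 H
  atom 16: C, bond orders sum to 3 (valence 4) → 1 H
Totals → C:11, H:13, Br:1, Cl:1, I:1, O:1, S:1.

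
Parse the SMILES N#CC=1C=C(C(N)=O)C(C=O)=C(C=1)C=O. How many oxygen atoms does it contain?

Scan the SMILES for O atoms (remember two-letter symbols like Cl and Br are single atoms).
Oxygen count: 3.

3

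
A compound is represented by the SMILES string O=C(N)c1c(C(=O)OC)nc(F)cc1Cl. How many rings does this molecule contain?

In SMILES, each pair of matching ring-closure digits denotes one ring-closing bond; the number of such bonds equals the number of independent rings.
Ring-closure bonds here: 1.

1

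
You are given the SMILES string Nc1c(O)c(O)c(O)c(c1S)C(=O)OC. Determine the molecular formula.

Walk through each heavy atom and fill implicit hydrogens from standard valence (C 4, N 3, O 2, S 2, halogen 1); for lowercase aromatic atoms, an aromatic c carries 1 H when it has two neighbours and 0 H with three, and aromatic n carries 0 H:
  atom 1: N, bond orders sum to 1 (valence 3) → 2 H
  atom 2: aromatic c, 3 neighbours → 0 H
  atom 3: aromatic c, 3 neighbours → 0 H
  atom 4: O, bond orders sum to 1 (valence 2) → 1 H
  atom 5: aromatic c, 3 neighbours → 0 H
  atom 6: O, bond orders sum to 1 (valence 2) → 1 H
  atom 7: aromatic c, 3 neighbours → 0 H
  atom 8: O, bond orders sum to 1 (valence 2) → 1 H
  atom 9: aromatic c, 3 neighbours → 0 H
  atom 10: aromatic c, 3 neighbours → 0 H
  atom 11: S, bond orders sum to 1 (valence 2) → 1 H
  atom 12: C, bond orders sum to 4 (valence 4) → 0 H
  atom 13: O, bond orders sum to 2 (valence 2) → 0 H
  atom 14: O, bond orders sum to 2 (valence 2) → 0 H
  atom 15: C, bond orders sum to 1 (valence 4) → 3 H
Totals → C:8, H:9, N:1, O:5, S:1.
In Hill order: C8H9NO5S.

C8H9NO5S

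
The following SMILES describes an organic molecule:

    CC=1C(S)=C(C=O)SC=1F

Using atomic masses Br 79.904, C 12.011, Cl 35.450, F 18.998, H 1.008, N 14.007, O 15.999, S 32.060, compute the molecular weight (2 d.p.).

First, the molecular formula is C6H5FOS2 (counting implicit H from valence).
  C: 6 × 12.011 = 72.066
  F: 1 × 18.998 = 18.998
  H: 5 × 1.008 = 5.040
  O: 1 × 15.999 = 15.999
  S: 2 × 32.060 = 64.120
Sum: 6×12.011 + 1×18.998 + 5×1.008 + 1×15.999 + 2×32.060 = 176.223 → 176.22 g/mol.

176.22 g/mol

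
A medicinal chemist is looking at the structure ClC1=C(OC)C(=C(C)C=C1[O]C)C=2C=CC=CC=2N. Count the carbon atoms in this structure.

15

Count every carbon token in the SMILES (each C, including those in ring-closure positions and inside branches).
Carbon count: 15.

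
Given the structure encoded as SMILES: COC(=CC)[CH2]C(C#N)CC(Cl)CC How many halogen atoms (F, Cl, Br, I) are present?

Halogen atoms appear at heavy-atom position 12 (1×Cl).
Other groups present: 1 alkene, 1 ether, 1 nitrile.
Halogen count: 1.

1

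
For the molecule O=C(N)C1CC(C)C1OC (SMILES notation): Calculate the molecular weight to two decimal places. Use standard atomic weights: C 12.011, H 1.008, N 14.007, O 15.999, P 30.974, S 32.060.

First, the molecular formula is C7H13NO2 (counting implicit H from valence).
  C: 7 × 12.011 = 84.077
  H: 13 × 1.008 = 13.104
  N: 1 × 14.007 = 14.007
  O: 2 × 15.999 = 31.998
Sum: 7×12.011 + 13×1.008 + 1×14.007 + 2×15.999 = 143.186 → 143.19 g/mol.

143.19 g/mol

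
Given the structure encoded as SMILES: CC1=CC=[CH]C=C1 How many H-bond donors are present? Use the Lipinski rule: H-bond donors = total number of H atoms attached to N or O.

Donors: find every N or O and count the H atoms it carries.
  (no N or O atoms present)
Lipinski HBD = 0.

0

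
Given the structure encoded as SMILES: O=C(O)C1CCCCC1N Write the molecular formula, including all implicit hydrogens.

Walk through each heavy atom and fill implicit hydrogens from standard valence (C 4, N 3, O 2, S 2, halogen 1):
  atom 1: O, bond orders sum to 2 (valence 2) → 0 H
  atom 2: C, bond orders sum to 4 (valence 4) → 0 H
  atom 3: O, bond orders sum to 1 (valence 2) → 1 H
  atom 4: C, bond orders sum to 3 (valence 4) → 1 H
  atom 5: C, bond orders sum to 2 (valence 4) → 2 H
  atom 6: C, bond orders sum to 2 (valence 4) → 2 H
  atom 7: C, bond orders sum to 2 (valence 4) → 2 H
  atom 8: C, bond orders sum to 2 (valence 4) → 2 H
  atom 9: C, bond orders sum to 3 (valence 4) → 1 H
  atom 10: N, bond orders sum to 1 (valence 3) → 2 H
Totals → C:7, H:13, N:1, O:2.

C7H13NO2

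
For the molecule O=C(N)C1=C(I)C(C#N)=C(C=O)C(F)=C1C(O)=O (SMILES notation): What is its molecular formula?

Walk through each heavy atom and fill implicit hydrogens from standard valence (C 4, N 3, O 2, S 2, halogen 1):
  atom 1: O, bond orders sum to 2 (valence 2) → 0 H
  atom 2: C, bond orders sum to 4 (valence 4) → 0 H
  atom 3: N, bond orders sum to 1 (valence 3) → 2 H
  atom 4: C, bond orders sum to 4 (valence 4) → 0 H
  atom 5: C, bond orders sum to 4 (valence 4) → 0 H
  atom 6: I (halogen, monovalent) → 0 H
  atom 7: C, bond orders sum to 4 (valence 4) → 0 H
  atom 8: C, bond orders sum to 4 (valence 4) → 0 H
  atom 9: N, bond orders sum to 3 (valence 3) → 0 H
  atom 10: C, bond orders sum to 4 (valence 4) → 0 H
  atom 11: C, bond orders sum to 3 (valence 4) → 1 H
  atom 12: O, bond orders sum to 2 (valence 2) → 0 H
  atom 13: C, bond orders sum to 4 (valence 4) → 0 H
  atom 14: F (halogen, monovalent) → 0 H
  atom 15: C, bond orders sum to 4 (valence 4) → 0 H
  atom 16: C, bond orders sum to 4 (valence 4) → 0 H
  atom 17: O, bond orders sum to 1 (valence 2) → 1 H
  atom 18: O, bond orders sum to 2 (valence 2) → 0 H
Totals → C:10, H:4, F:1, I:1, N:2, O:4.

C10H4FIN2O4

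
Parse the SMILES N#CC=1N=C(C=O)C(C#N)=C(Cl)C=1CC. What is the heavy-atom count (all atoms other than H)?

Every atom symbol written in the SMILES (organic subset) is one heavy atom; implicit H are not written.
Heavy atoms by element → C:10, Cl:1, N:3, O:1.
Total: 15.

15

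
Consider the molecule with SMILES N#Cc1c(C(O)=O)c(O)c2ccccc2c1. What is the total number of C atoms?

Count every carbon token in the SMILES (each C, including those in ring-closure positions and inside branches).
Carbon count: 12.

12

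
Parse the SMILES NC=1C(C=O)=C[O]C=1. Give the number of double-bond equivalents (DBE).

Molecular formula: C5H5NO2.
DoU = (2C + 2 + N − H − X) / 2, where X is the halogen count and O/S are ignored.
    = (2·5 + 2 + 1 − 5 − 0) / 2 = 8 / 2 = 4.

4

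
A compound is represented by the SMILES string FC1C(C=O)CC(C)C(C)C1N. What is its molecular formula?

Walk through each heavy atom and fill implicit hydrogens from standard valence (C 4, N 3, O 2, S 2, halogen 1):
  atom 1: F (halogen, monovalent) → 0 H
  atom 2: C, bond orders sum to 3 (valence 4) → 1 H
  atom 3: C, bond orders sum to 3 (valence 4) → 1 H
  atom 4: C, bond orders sum to 3 (valence 4) → 1 H
  atom 5: O, bond orders sum to 2 (valence 2) → 0 H
  atom 6: C, bond orders sum to 2 (valence 4) → 2 H
  atom 7: C, bond orders sum to 3 (valence 4) → 1 H
  atom 8: C, bond orders sum to 1 (valence 4) → 3 H
  atom 9: C, bond orders sum to 3 (valence 4) → 1 H
  atom 10: C, bond orders sum to 1 (valence 4) → 3 H
  atom 11: C, bond orders sum to 3 (valence 4) → 1 H
  atom 12: N, bond orders sum to 1 (valence 3) → 2 H
Totals → C:9, H:16, F:1, N:1, O:1.

C9H16FNO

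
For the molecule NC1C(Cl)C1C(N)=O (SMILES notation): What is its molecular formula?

Walk through each heavy atom and fill implicit hydrogens from standard valence (C 4, N 3, O 2, S 2, halogen 1):
  atom 1: N, bond orders sum to 1 (valence 3) → 2 H
  atom 2: C, bond orders sum to 3 (valence 4) → 1 H
  atom 3: C, bond orders sum to 3 (valence 4) → 1 H
  atom 4: Cl (halogen, monovalent) → 0 H
  atom 5: C, bond orders sum to 3 (valence 4) → 1 H
  atom 6: C, bond orders sum to 4 (valence 4) → 0 H
  atom 7: N, bond orders sum to 1 (valence 3) → 2 H
  atom 8: O, bond orders sum to 2 (valence 2) → 0 H
Totals → C:4, H:7, Cl:1, N:2, O:1.

C4H7ClN2O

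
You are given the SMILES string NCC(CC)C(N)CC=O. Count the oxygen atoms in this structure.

1

Scan the SMILES for O atoms (remember two-letter symbols like Cl and Br are single atoms).
Oxygen count: 1.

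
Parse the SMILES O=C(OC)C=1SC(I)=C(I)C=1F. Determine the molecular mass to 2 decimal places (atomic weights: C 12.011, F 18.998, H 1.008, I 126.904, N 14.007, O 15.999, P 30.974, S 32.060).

First, the molecular formula is C6H3FI2O2S (counting implicit H from valence).
  C: 6 × 12.011 = 72.066
  F: 1 × 18.998 = 18.998
  H: 3 × 1.008 = 3.024
  I: 2 × 126.904 = 253.808
  O: 2 × 15.999 = 31.998
  S: 1 × 32.060 = 32.060
Sum: 6×12.011 + 1×18.998 + 3×1.008 + 2×126.904 + 2×15.999 + 1×32.060 = 411.954 → 411.95 g/mol.

411.95 g/mol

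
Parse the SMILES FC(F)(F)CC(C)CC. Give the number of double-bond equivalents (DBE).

0

Degree of unsaturation = (number of rings) + (number of π bonds).
Ring closures in the SMILES: 0.
π bonds: none → 0 DoU from unsaturation.
Total DoU = 0 + 0 = 0.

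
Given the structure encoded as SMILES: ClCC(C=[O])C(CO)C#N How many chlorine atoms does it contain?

1

Scan the SMILES for Cl atoms (remember two-letter symbols like Cl and Br are single atoms).
Chlorine count: 1.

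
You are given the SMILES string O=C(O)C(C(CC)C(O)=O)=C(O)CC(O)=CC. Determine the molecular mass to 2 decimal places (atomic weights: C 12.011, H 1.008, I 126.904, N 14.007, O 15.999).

First, the molecular formula is C11H16O6 (counting implicit H from valence).
  C: 11 × 12.011 = 132.121
  H: 16 × 1.008 = 16.128
  O: 6 × 15.999 = 95.994
Sum: 11×12.011 + 16×1.008 + 6×15.999 = 244.243 → 244.24 g/mol.

244.24 g/mol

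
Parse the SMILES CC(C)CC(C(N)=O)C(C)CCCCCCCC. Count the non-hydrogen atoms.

Every atom symbol written in the SMILES (organic subset) is one heavy atom; implicit H are not written.
Heavy atoms by element → C:16, N:1, O:1.
Total: 18.

18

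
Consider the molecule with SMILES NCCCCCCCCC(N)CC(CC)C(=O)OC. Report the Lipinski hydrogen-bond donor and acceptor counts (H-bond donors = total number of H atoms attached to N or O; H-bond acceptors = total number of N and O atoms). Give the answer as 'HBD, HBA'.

4, 4

Donors: find every N or O and count the H atoms it carries.
  atom 1 (N): bond orders sum to 1 → 2 H
  atom 11 (N): bond orders sum to 1 → 2 H
  atom 17 (O): bond orders sum to 2 → 0 H
  atom 18 (O): bond orders sum to 2 → 0 H
Lipinski HBD = 4.
Acceptors: N atoms = 2, O atoms = 2 → HBA = 4.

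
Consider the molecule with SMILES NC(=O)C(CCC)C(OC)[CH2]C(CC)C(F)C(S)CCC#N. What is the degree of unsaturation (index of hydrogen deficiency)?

3

Molecular formula: C16H29FN2O2S.
DoU = (2C + 2 + N − H − X) / 2, where X is the halogen count and O/S are ignored.
    = (2·16 + 2 + 2 − 29 − 1) / 2 = 6 / 2 = 3.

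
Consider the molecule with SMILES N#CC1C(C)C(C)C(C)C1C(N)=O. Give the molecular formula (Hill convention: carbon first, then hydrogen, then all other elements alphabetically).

C10H16N2O

Walk through each heavy atom and fill implicit hydrogens from standard valence (C 4, N 3, O 2, S 2, halogen 1):
  atom 1: N, bond orders sum to 3 (valence 3) → 0 H
  atom 2: C, bond orders sum to 4 (valence 4) → 0 H
  atom 3: C, bond orders sum to 3 (valence 4) → 1 H
  atom 4: C, bond orders sum to 3 (valence 4) → 1 H
  atom 5: C, bond orders sum to 1 (valence 4) → 3 H
  atom 6: C, bond orders sum to 3 (valence 4) → 1 H
  atom 7: C, bond orders sum to 1 (valence 4) → 3 H
  atom 8: C, bond orders sum to 3 (valence 4) → 1 H
  atom 9: C, bond orders sum to 1 (valence 4) → 3 H
  atom 10: C, bond orders sum to 3 (valence 4) → 1 H
  atom 11: C, bond orders sum to 4 (valence 4) → 0 H
  atom 12: N, bond orders sum to 1 (valence 3) → 2 H
  atom 13: O, bond orders sum to 2 (valence 2) → 0 H
Totals → C:10, H:16, N:2, O:1.
In Hill order: C10H16N2O.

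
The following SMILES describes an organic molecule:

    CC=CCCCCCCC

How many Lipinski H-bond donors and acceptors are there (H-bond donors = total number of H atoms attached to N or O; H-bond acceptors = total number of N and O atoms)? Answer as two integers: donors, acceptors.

Donors: find every N or O and count the H atoms it carries.
  (no N or O atoms present)
Lipinski HBD = 0.
Acceptors: N atoms = 0, O atoms = 0 → HBA = 0.

0, 0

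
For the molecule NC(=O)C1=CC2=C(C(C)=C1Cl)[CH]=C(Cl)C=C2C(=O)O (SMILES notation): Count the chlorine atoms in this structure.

Scan the SMILES for Cl atoms (remember two-letter symbols like Cl and Br are single atoms).
Chlorine count: 2.

2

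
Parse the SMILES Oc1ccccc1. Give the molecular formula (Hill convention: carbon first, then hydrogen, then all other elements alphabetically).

C6H6O

Walk through each heavy atom and fill implicit hydrogens from standard valence (C 4, N 3, O 2, S 2, halogen 1); for lowercase aromatic atoms, an aromatic c carries 1 H when it has two neighbours and 0 H with three, and aromatic n carries 0 H:
  atom 1: O, bond orders sum to 1 (valence 2) → 1 H
  atom 2: aromatic c, 3 neighbours → 0 H
  atom 3: aromatic c, 2 neighbours → 1 H
  atom 4: aromatic c, 2 neighbours → 1 H
  atom 5: aromatic c, 2 neighbours → 1 H
  atom 6: aromatic c, 2 neighbours → 1 H
  atom 7: aromatic c, 2 neighbours → 1 H
Totals → C:6, H:6, O:1.
In Hill order: C6H6O.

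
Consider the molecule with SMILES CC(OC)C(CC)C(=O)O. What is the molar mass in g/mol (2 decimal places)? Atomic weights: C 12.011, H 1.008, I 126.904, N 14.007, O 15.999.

146.19 g/mol

First, the molecular formula is C7H14O3 (counting implicit H from valence).
  C: 7 × 12.011 = 84.077
  H: 14 × 1.008 = 14.112
  O: 3 × 15.999 = 47.997
Sum: 7×12.011 + 14×1.008 + 3×15.999 = 146.186 → 146.19 g/mol.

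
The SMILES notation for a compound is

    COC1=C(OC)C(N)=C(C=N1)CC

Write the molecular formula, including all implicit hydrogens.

Walk through each heavy atom and fill implicit hydrogens from standard valence (C 4, N 3, O 2, S 2, halogen 1):
  atom 1: C, bond orders sum to 1 (valence 4) → 3 H
  atom 2: O, bond orders sum to 2 (valence 2) → 0 H
  atom 3: C, bond orders sum to 4 (valence 4) → 0 H
  atom 4: C, bond orders sum to 4 (valence 4) → 0 H
  atom 5: O, bond orders sum to 2 (valence 2) → 0 H
  atom 6: C, bond orders sum to 1 (valence 4) → 3 H
  atom 7: C, bond orders sum to 4 (valence 4) → 0 H
  atom 8: N, bond orders sum to 1 (valence 3) → 2 H
  atom 9: C, bond orders sum to 4 (valence 4) → 0 H
  atom 10: C, bond orders sum to 3 (valence 4) → 1 H
  atom 11: N, bond orders sum to 3 (valence 3) → 0 H
  atom 12: C, bond orders sum to 2 (valence 4) → 2 H
  atom 13: C, bond orders sum to 1 (valence 4) → 3 H
Totals → C:9, H:14, N:2, O:2.

C9H14N2O2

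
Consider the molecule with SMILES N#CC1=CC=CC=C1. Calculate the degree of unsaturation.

Degree of unsaturation = (number of rings) + (number of π bonds).
Ring closures in the SMILES: 1.
π bonds: 3 double bonds (each 1 DoU), 1 triple bond (each 2 DoU) → 5 DoU from unsaturation.
Total DoU = 1 + 5 = 6.

6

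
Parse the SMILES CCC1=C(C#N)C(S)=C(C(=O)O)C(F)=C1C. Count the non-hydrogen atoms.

Every atom symbol written in the SMILES (organic subset) is one heavy atom; implicit H are not written.
Heavy atoms by element → C:11, F:1, N:1, O:2, S:1.
Total: 16.

16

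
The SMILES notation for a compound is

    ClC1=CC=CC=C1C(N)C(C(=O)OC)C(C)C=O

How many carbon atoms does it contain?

13

Count every carbon token in the SMILES (each C, including those in ring-closure positions and inside branches).
Carbon count: 13.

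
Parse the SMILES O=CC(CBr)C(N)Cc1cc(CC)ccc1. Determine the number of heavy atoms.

Every atom symbol written in the SMILES (organic subset) is one heavy atom; implicit H are not written.
Heavy atoms by element → Br:1, C:13, N:1, O:1.
Total: 16.

16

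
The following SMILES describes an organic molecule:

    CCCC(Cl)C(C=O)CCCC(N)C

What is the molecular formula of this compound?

C11H22ClNO

Walk through each heavy atom and fill implicit hydrogens from standard valence (C 4, N 3, O 2, S 2, halogen 1):
  atom 1: C, bond orders sum to 1 (valence 4) → 3 H
  atom 2: C, bond orders sum to 2 (valence 4) → 2 H
  atom 3: C, bond orders sum to 2 (valence 4) → 2 H
  atom 4: C, bond orders sum to 3 (valence 4) → 1 H
  atom 5: Cl (halogen, monovalent) → 0 H
  atom 6: C, bond orders sum to 3 (valence 4) → 1 H
  atom 7: C, bond orders sum to 3 (valence 4) → 1 H
  atom 8: O, bond orders sum to 2 (valence 2) → 0 H
  atom 9: C, bond orders sum to 2 (valence 4) → 2 H
  atom 10: C, bond orders sum to 2 (valence 4) → 2 H
  atom 11: C, bond orders sum to 2 (valence 4) → 2 H
  atom 12: C, bond orders sum to 3 (valence 4) → 1 H
  atom 13: N, bond orders sum to 1 (valence 3) → 2 H
  atom 14: C, bond orders sum to 1 (valence 4) → 3 H
Totals → C:11, H:22, Cl:1, N:1, O:1.
In Hill order: C11H22ClNO.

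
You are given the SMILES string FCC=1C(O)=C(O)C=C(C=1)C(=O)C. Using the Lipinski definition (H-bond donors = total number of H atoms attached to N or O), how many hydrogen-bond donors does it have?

Donors: find every N or O and count the H atoms it carries.
  atom 5 (O): bond orders sum to 1 → 1 H
  atom 7 (O): bond orders sum to 1 → 1 H
  atom 12 (O): bond orders sum to 2 → 0 H
Lipinski HBD = 2.

2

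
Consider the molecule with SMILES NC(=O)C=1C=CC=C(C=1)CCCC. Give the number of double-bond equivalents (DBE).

5

Degree of unsaturation = (number of rings) + (number of π bonds).
Ring closures in the SMILES: 1.
π bonds: 4 double bonds (each 1 DoU) → 4 DoU from unsaturation.
Total DoU = 1 + 4 = 5.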